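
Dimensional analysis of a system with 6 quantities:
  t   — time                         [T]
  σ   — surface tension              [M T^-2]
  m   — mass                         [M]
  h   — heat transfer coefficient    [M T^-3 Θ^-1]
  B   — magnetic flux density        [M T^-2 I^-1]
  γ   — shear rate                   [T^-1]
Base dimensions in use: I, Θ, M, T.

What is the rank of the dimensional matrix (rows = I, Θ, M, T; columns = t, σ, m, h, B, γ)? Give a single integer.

Write exponents as rows I,Θ,M,T / cols t,σ,m,h,B,γ:
  I: [ 0  0  0  0 -1  0]
  Θ: [ 0  0  0 -1  0  0]
  M: [ 0  1  1  1  1  0]
  T: [ 1 -2  0 -3 -2 -1]
Row reduction gives pivot columns t,σ,h,B; rank = 4

4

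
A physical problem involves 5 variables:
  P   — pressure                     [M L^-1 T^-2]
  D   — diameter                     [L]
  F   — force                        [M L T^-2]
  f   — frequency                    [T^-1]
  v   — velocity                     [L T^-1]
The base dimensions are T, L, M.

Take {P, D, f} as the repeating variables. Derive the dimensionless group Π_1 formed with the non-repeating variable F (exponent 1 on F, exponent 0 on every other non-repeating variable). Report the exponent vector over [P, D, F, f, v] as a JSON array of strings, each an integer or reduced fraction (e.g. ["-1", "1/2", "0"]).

["-1", "-2", "1", "0", "0"]

Dimensional matrix (T×L×M by P×D×F×f×v):
  T: [-2  0 -2 -1 -1]
  L: [-1  1  1  0  1]
  M: [ 1  0  1  0  0]
Row reduction gives pivot columns P,D,f; rank = 3
Repeat: P,D,f; free: F,v
RREF:
  r0: [   1    0    1    0    0]
  r1: [   0    1    2    0    1]
  r2: [   0    0    0    1    1]
Fix exponent of F at 1, v at 0; solve each RREF row for its pivot's exponent:
  r0: exp(P) + (1)·1 = 0 ⇒ exp(P) = -1
  r1: exp(D) + (2)·1 = 0 ⇒ exp(D) = -2
  r2: exp(f) + (0)·1 = 0 ⇒ exp(f) = 0
Π_1 = P^-1 · D^-2 · F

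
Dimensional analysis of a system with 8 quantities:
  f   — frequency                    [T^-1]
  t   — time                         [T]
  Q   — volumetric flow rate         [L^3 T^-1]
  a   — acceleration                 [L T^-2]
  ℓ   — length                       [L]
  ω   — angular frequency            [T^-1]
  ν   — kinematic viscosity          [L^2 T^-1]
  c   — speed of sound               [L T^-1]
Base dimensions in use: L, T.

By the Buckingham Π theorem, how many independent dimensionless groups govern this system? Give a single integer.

6

Write exponents as rows L,T / cols f,t,Q,a,ℓ,ω,ν,c:
  L: [ 0  0  3  1  1  0  2  1]
  T: [-1  1 -1 -2  0 -1 -1 -1]
Echelon form has 2 nonzero rows (pivots: f,Q)
Π count = n − r = 8 − 2 = 6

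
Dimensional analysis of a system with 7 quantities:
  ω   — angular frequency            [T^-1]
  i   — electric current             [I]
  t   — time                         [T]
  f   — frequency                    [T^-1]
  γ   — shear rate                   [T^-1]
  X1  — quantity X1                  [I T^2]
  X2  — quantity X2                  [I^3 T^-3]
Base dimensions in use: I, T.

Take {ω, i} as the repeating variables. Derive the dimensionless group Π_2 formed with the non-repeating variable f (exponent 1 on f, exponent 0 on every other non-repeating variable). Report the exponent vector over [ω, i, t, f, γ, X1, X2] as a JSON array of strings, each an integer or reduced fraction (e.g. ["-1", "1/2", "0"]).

["-1", "0", "0", "1", "0", "0", "0"]

Exponent matrix [I,T] × [ω,i,t,f,γ,X1,X2]:
  I: [ 0  1  0  0  0  1  3]
  T: [-1  0  1 -1 -1  2 -3]
Row reduction gives pivot columns ω,i; rank = 2
Pivot set = {ω,i}, free = {t,f,γ,X1,X2}
RREF:
  r0: [   1    0   -1    1    1   -2    3]
  r1: [   0    1    0    0    0    1    3]
Fix exponent of f at 1, t at 0, γ at 0, X1 at 0, X2 at 0; solve each RREF row for its pivot's exponent:
  r0: exp(ω) + (1)·1 = 0 ⇒ exp(ω) = -1
  r1: exp(i) + (0)·1 = 0 ⇒ exp(i) = 0
Π_2 = ω^-1 · f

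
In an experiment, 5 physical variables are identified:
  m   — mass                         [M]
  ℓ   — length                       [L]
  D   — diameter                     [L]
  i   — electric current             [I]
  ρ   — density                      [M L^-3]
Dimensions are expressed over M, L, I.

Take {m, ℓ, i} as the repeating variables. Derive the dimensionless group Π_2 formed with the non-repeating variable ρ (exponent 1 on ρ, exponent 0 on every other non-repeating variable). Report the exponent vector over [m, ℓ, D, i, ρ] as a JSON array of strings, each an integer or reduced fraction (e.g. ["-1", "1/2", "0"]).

Dimensional matrix (M×L×I by m×ℓ×D×i×ρ):
  M: [ 1  0  0  0  1]
  L: [ 0  1  1  0 -3]
  I: [ 0  0  0  1  0]
Row reduction gives pivot columns m,ℓ,i; rank = 3
Pivot set = {m,ℓ,i}, free = {D,ρ}
RREF:
  r0: [   1    0    0    0    1]
  r1: [   0    1    1    0   -3]
  r2: [   0    0    0    1    0]
Fix exponent of ρ at 1, D at 0; solve each RREF row for its pivot's exponent:
  r0: exp(m) + (1)·1 = 0 ⇒ exp(m) = -1
  r1: exp(ℓ) + (-3)·1 = 0 ⇒ exp(ℓ) = 3
  r2: exp(i) + (0)·1 = 0 ⇒ exp(i) = 0
Π_2 = m^-1 · ℓ^3 · ρ

["-1", "3", "0", "0", "1"]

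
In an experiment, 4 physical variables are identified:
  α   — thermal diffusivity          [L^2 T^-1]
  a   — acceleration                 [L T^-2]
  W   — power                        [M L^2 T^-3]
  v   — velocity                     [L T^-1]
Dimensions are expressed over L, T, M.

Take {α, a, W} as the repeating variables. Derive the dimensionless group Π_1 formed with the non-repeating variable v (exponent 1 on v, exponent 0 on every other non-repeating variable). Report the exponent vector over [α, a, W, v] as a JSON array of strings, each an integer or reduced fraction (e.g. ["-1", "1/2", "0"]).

["-1/3", "-1/3", "0", "1"]

Dimensional matrix (L×T×M by α×a×W×v):
  L: [ 2  1  2  1]
  T: [-1 -2 -3 -1]
  M: [ 0  0  1  0]
RREF → pivots at {α,a,W} ⇒ r = 3
Pivot set = {α,a,W}, free = {v}
RREF:
  r0: [   1    0    0  1/3]
  r1: [   0    1    0  1/3]
  r2: [   0    0    1    0]
Fix exponent of v at 1; solve each RREF row for its pivot's exponent:
  r0: exp(α) + (1/3)·1 = 0 ⇒ exp(α) = -1/3
  r1: exp(a) + (1/3)·1 = 0 ⇒ exp(a) = -1/3
  r2: exp(W) + (0)·1 = 0 ⇒ exp(W) = 0
Π_1 = α^(-1/3) · a^(-1/3) · v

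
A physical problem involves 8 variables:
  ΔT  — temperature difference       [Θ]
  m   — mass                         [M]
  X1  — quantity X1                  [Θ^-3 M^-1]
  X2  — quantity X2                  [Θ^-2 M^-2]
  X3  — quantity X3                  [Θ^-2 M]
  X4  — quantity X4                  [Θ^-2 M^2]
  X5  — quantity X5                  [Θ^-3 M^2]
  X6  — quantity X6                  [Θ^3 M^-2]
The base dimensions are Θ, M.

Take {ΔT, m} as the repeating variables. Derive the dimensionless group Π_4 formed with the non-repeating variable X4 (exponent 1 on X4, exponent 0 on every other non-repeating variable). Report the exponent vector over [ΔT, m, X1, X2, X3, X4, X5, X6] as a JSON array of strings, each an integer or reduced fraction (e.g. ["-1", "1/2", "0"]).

["2", "-2", "0", "0", "0", "1", "0", "0"]

Write exponents as rows Θ,M / cols ΔT,m,X1,X2,X3,X4,X5,X6:
  Θ: [ 1  0 -3 -2 -2 -2 -3  3]
  M: [ 0  1 -1 -2  1  2  2 -2]
Echelon form has 2 nonzero rows (pivots: ΔT,m)
Pivot set = {ΔT,m}, free = {X1,X2,X3,X4,X5,X6}
RREF:
  r0: [   1    0   -3   -2   -2   -2   -3    3]
  r1: [   0    1   -1   -2    1    2    2   -2]
Fix exponent of X4 at 1, X1 at 0, X2 at 0, X3 at 0, X5 at 0, X6 at 0; solve each RREF row for its pivot's exponent:
  r0: exp(ΔT) + (-2)·1 = 0 ⇒ exp(ΔT) = 2
  r1: exp(m) + (2)·1 = 0 ⇒ exp(m) = -2
Π_4 = ΔT^2 · m^-2 · X4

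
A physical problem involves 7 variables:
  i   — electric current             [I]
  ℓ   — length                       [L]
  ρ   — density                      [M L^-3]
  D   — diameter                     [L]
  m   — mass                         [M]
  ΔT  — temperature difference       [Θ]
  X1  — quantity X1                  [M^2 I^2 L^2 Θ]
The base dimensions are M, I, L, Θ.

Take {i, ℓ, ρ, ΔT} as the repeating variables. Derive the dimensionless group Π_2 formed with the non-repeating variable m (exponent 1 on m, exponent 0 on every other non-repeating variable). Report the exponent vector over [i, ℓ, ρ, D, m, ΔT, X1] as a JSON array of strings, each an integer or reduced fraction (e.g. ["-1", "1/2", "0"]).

Exponent matrix [M,I,L,Θ] × [i,ℓ,ρ,D,m,ΔT,X1]:
  M: [ 0  0  1  0  1  0  2]
  I: [ 1  0  0  0  0  0  2]
  L: [ 0  1 -3  1  0  0  2]
  Θ: [ 0  0  0  0  0  1  1]
Echelon form has 4 nonzero rows (pivots: i,ℓ,ρ,ΔT)
Repeat: i,ℓ,ρ,ΔT; free: D,m,X1
RREF:
  r0: [   1    0    0    0    0    0    2]
  r1: [   0    1    0    1    3    0    8]
  r2: [   0    0    1    0    1    0    2]
  r3: [   0    0    0    0    0    1    1]
Fix exponent of m at 1, D at 0, X1 at 0; solve each RREF row for its pivot's exponent:
  r0: exp(i) + (0)·1 = 0 ⇒ exp(i) = 0
  r1: exp(ℓ) + (3)·1 = 0 ⇒ exp(ℓ) = -3
  r2: exp(ρ) + (1)·1 = 0 ⇒ exp(ρ) = -1
  r3: exp(ΔT) + (0)·1 = 0 ⇒ exp(ΔT) = 0
Π_2 = ℓ^-3 · ρ^-1 · m

["0", "-3", "-1", "0", "1", "0", "0"]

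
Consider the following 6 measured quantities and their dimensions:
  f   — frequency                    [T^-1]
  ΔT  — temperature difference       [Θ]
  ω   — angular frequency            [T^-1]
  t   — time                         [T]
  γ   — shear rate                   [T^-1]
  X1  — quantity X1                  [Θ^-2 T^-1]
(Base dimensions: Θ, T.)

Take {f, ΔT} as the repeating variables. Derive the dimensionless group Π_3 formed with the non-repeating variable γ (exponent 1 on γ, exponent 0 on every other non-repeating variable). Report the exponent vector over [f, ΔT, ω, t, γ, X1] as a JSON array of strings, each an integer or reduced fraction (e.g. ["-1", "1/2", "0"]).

Write exponents as rows Θ,T / cols f,ΔT,ω,t,γ,X1:
  Θ: [ 0  1  0  0  0 -2]
  T: [-1  0 -1  1 -1 -1]
RREF → pivots at {f,ΔT} ⇒ r = 2
Pivot set = {f,ΔT}, free = {ω,t,γ,X1}
RREF:
  r0: [   1    0    1   -1    1    1]
  r1: [   0    1    0    0    0   -2]
Fix exponent of γ at 1, ω at 0, t at 0, X1 at 0; solve each RREF row for its pivot's exponent:
  r0: exp(f) + (1)·1 = 0 ⇒ exp(f) = -1
  r1: exp(ΔT) + (0)·1 = 0 ⇒ exp(ΔT) = 0
Π_3 = f^-1 · γ

["-1", "0", "0", "0", "1", "0"]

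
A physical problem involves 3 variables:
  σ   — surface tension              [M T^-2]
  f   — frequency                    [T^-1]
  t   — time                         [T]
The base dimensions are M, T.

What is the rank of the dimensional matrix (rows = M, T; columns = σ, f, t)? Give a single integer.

Dimensional matrix (M×T by σ×f×t):
  M: [ 1  0  0]
  T: [-2 -1  1]
Echelon form has 2 nonzero rows (pivots: σ,f)

2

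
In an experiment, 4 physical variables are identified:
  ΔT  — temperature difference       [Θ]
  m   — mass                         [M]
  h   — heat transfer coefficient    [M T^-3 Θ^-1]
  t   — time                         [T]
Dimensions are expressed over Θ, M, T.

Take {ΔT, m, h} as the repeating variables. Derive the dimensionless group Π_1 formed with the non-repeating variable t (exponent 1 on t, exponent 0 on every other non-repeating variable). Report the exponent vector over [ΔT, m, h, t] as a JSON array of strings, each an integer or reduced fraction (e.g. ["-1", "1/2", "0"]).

["1/3", "-1/3", "1/3", "1"]

Exponent matrix [Θ,M,T] × [ΔT,m,h,t]:
  Θ: [ 1  0 -1  0]
  M: [ 0  1  1  0]
  T: [ 0  0 -3  1]
RREF → pivots at {ΔT,m,h} ⇒ r = 3
Repeat: ΔT,m,h; free: t
RREF:
  r0: [   1    0    0 -1/3]
  r1: [   0    1    0  1/3]
  r2: [   0    0    1 -1/3]
Fix exponent of t at 1; solve each RREF row for its pivot's exponent:
  r0: exp(ΔT) + (-1/3)·1 = 0 ⇒ exp(ΔT) = 1/3
  r1: exp(m) + (1/3)·1 = 0 ⇒ exp(m) = -1/3
  r2: exp(h) + (-1/3)·1 = 0 ⇒ exp(h) = 1/3
Π_1 = ΔT^(1/3) · m^(-1/3) · h^(1/3) · t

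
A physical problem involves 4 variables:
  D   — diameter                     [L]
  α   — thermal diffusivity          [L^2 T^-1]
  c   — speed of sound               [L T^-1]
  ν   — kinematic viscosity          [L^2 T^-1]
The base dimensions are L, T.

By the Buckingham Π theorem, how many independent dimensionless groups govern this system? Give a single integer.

Write exponents as rows L,T / cols D,α,c,ν:
  L: [ 1  2  1  2]
  T: [ 0 -1 -1 -1]
Echelon form has 2 nonzero rows (pivots: D,α)
n=4, r=2 ⇒ 2 dimensionless groups

2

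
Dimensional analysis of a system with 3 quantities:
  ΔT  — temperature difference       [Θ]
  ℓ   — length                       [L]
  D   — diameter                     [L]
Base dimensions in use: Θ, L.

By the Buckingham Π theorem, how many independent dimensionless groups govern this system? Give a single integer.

1

Write exponents as rows Θ,L / cols ΔT,ℓ,D:
  Θ: [ 1  0  0]
  L: [ 0  1  1]
Echelon form has 2 nonzero rows (pivots: ΔT,ℓ)
3 vars − rank 2 = 1 Π group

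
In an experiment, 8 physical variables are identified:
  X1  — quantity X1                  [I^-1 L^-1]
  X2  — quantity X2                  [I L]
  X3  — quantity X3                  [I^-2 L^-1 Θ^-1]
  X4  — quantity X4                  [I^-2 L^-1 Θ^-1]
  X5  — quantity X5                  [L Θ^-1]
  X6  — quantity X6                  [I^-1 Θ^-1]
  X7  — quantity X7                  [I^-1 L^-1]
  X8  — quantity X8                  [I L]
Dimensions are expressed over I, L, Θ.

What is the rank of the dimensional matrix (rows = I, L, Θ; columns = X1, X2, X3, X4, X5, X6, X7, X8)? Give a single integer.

2

Exponent matrix [I,L,Θ] × [X1,X2,X3,X4,X5,X6,X7,X8]:
  I: [-1  1 -2 -2  0 -1 -1  1]
  L: [-1  1 -1 -1  1  0 -1  1]
  Θ: [ 0  0 -1 -1 -1 -1  0  0]
Echelon form has 2 nonzero rows (pivots: X1,X3)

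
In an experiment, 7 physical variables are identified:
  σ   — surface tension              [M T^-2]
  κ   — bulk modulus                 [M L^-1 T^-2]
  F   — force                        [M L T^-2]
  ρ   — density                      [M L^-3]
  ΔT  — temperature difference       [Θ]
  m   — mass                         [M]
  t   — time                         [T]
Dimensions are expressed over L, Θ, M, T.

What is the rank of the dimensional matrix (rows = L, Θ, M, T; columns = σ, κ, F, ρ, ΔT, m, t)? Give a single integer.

4

Write exponents as rows L,Θ,M,T / cols σ,κ,F,ρ,ΔT,m,t:
  L: [ 0 -1  1 -3  0  0  0]
  Θ: [ 0  0  0  0  1  0  0]
  M: [ 1  1  1  1  0  1  0]
  T: [-2 -2 -2  0  0  0  1]
RREF → pivots at {σ,κ,ρ,ΔT} ⇒ r = 4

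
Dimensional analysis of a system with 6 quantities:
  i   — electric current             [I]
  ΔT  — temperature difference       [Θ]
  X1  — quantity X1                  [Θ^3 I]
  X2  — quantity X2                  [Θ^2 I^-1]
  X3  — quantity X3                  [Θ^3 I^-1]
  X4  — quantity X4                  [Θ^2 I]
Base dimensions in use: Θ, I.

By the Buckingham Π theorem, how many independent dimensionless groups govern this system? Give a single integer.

4

Dimensional matrix (Θ×I by i×ΔT×X1×X2×X3×X4):
  Θ: [ 0  1  3  2  3  2]
  I: [ 1  0  1 -1 -1  1]
Echelon form has 2 nonzero rows (pivots: i,ΔT)
Π count = n − r = 6 − 2 = 4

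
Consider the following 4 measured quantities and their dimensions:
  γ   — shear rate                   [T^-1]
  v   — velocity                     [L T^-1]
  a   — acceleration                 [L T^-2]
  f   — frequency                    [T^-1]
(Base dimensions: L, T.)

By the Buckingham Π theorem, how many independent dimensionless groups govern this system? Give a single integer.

Dimensional matrix (L×T by γ×v×a×f):
  L: [ 0  1  1  0]
  T: [-1 -1 -2 -1]
Echelon form has 2 nonzero rows (pivots: γ,v)
Π count = n − r = 4 − 2 = 2

2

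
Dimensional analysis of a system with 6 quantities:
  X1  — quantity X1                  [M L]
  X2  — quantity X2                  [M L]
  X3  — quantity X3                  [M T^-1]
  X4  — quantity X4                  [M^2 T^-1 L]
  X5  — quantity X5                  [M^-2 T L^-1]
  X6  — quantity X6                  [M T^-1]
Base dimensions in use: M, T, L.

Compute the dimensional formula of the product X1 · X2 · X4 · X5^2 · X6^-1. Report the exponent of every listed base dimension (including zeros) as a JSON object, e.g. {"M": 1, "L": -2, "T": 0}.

Dimensional matrix (M×T×L by X1×X2×X3×X4×X5×X6):
  M: [ 1  1  1  2 -2  1]
  T: [ 0  0 -1 -1  1 -1]
  L: [ 1  1  0  1 -1  0]
  [M]: (1)·1+(1)·1+(1)·2+(2)·-2+(-1)·1 = -1
  [T]: (1)·0+(1)·0+(1)·-1+(2)·1+(-1)·-1 = 2
  [L]: (1)·1+(1)·1+(1)·1+(2)·-1+(-1)·0 = 1
⇒ M^-1 T^2 L

{"M": -1, "T": 2, "L": 1}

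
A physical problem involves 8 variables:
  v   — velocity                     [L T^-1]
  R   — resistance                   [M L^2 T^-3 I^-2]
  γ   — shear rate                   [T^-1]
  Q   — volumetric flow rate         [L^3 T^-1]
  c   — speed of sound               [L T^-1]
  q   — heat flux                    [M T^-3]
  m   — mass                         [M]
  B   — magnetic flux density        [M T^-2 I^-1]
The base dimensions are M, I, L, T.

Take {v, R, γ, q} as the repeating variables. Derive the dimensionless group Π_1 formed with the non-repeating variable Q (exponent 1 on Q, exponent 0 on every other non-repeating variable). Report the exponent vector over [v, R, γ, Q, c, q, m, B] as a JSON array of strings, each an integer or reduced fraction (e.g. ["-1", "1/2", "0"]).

Write exponents as rows M,I,L,T / cols v,R,γ,Q,c,q,m,B:
  M: [ 0  1  0  0  0  1  1  1]
  I: [ 0 -2  0  0  0  0  0 -1]
  L: [ 1  2  0  3  1  0  0  0]
  T: [-1 -3 -1 -1 -1 -3  0 -2]
Echelon form has 4 nonzero rows (pivots: v,R,γ,q)
Repeat: v,R,γ,q; free: Q,c,m,B
RREF:
  r0: [   1    0    0    3    1    0    0   -1]
  r1: [   0    1    0    0    0    0    0  1/2]
  r2: [   0    0    1   -2    0    0   -3    0]
  r3: [   0    0    0    0    0    1    1  1/2]
Fix exponent of Q at 1, c at 0, m at 0, B at 0; solve each RREF row for its pivot's exponent:
  r0: exp(v) + (3)·1 = 0 ⇒ exp(v) = -3
  r1: exp(R) + (0)·1 = 0 ⇒ exp(R) = 0
  r2: exp(γ) + (-2)·1 = 0 ⇒ exp(γ) = 2
  r3: exp(q) + (0)·1 = 0 ⇒ exp(q) = 0
Π_1 = v^-3 · γ^2 · Q

["-3", "0", "2", "1", "0", "0", "0", "0"]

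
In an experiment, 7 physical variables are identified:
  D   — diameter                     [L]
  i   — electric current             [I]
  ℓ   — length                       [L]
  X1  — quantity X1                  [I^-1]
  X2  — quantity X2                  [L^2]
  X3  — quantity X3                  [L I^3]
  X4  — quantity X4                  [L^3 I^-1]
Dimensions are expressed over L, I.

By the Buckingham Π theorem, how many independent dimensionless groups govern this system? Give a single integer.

Write exponents as rows L,I / cols D,i,ℓ,X1,X2,X3,X4:
  L: [ 1  0  1  0  2  1  3]
  I: [ 0  1  0 -1  0  3 -1]
Echelon form has 2 nonzero rows (pivots: D,i)
Π count = n − r = 7 − 2 = 5

5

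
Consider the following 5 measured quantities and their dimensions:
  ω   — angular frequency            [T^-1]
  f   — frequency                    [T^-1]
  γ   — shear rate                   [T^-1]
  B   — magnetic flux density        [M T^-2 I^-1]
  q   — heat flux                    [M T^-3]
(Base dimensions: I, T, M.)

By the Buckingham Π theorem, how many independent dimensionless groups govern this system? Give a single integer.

Exponent matrix [I,T,M] × [ω,f,γ,B,q]:
  I: [ 0  0  0 -1  0]
  T: [-1 -1 -1 -2 -3]
  M: [ 0  0  0  1  1]
Row reduction gives pivot columns ω,B,q; rank = 3
n=5, r=3 ⇒ 2 dimensionless groups

2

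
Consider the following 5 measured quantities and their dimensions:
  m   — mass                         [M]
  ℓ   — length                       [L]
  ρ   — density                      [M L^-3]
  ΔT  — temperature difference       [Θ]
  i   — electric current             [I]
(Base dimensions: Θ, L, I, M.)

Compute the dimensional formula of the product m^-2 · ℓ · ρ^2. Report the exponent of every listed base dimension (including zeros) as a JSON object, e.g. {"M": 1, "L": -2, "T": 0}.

Dimensional matrix (Θ×L×I×M by m×ℓ×ρ×ΔT×i):
  Θ: [ 0  0  0  1  0]
  L: [ 0  1 -3  0  0]
  I: [ 0  0  0  0  1]
  M: [ 1  0  1  0  0]
  [Θ]: (-2)·0+(1)·0+(2)·0 = 0
  [L]: (-2)·0+(1)·1+(2)·-3 = -5
  [I]: (-2)·0+(1)·0+(2)·0 = 0
  [M]: (-2)·1+(1)·0+(2)·1 = 0
⇒ L^-5

{"Θ": 0, "L": -5, "I": 0, "M": 0}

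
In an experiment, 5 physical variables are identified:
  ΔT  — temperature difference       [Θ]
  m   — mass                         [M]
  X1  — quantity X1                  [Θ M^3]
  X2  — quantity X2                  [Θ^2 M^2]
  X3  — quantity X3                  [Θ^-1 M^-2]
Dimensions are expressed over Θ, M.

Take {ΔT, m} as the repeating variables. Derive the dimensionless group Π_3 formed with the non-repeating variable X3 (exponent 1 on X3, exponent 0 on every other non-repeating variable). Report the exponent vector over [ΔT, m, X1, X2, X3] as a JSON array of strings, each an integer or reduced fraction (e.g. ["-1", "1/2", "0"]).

Write exponents as rows Θ,M / cols ΔT,m,X1,X2,X3:
  Θ: [ 1  0  1  2 -1]
  M: [ 0  1  3  2 -2]
Echelon form has 2 nonzero rows (pivots: ΔT,m)
Pivot set = {ΔT,m}, free = {X1,X2,X3}
RREF:
  r0: [   1    0    1    2   -1]
  r1: [   0    1    3    2   -2]
Fix exponent of X3 at 1, X1 at 0, X2 at 0; solve each RREF row for its pivot's exponent:
  r0: exp(ΔT) + (-1)·1 = 0 ⇒ exp(ΔT) = 1
  r1: exp(m) + (-2)·1 = 0 ⇒ exp(m) = 2
Π_3 = ΔT · m^2 · X3

["1", "2", "0", "0", "1"]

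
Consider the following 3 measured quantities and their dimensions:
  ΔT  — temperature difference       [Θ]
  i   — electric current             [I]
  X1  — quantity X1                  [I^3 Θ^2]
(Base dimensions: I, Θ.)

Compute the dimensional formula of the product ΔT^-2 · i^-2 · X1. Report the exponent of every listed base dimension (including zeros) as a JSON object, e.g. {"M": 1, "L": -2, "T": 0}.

{"I": 1, "Θ": 0}

Write exponents as rows I,Θ / cols ΔT,i,X1:
  I: [ 0  1  3]
  Θ: [ 1  0  2]
  [I]: (-2)·0+(-2)·1+(1)·3 = 1
  [Θ]: (-2)·1+(-2)·0+(1)·2 = 0
⇒ I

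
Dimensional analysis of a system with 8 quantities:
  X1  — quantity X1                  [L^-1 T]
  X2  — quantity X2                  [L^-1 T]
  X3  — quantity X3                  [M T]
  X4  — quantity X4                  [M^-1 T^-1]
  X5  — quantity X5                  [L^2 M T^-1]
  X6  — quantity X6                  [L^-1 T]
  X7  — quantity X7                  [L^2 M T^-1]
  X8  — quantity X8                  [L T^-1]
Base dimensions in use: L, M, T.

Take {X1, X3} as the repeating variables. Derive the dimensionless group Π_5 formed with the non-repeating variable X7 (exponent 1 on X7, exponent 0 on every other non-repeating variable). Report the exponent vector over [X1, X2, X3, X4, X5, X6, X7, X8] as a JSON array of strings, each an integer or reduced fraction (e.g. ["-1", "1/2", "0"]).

Write exponents as rows L,M,T / cols X1,X2,X3,X4,X5,X6,X7,X8:
  L: [-1 -1  0  0  2 -1  2  1]
  M: [ 0  0  1 -1  1  0  1  0]
  T: [ 1  1  1 -1 -1  1 -1 -1]
Echelon form has 2 nonzero rows (pivots: X1,X3)
Repeat: X1,X3; free: X2,X4,X5,X6,X7,X8
RREF:
  r0: [   1    1    0    0   -2    1   -2   -1]
  r1: [   0    0    1   -1    1    0    1    0]
  r2: [   0    0    0    0    0    0    0    0]
Fix exponent of X7 at 1, X2 at 0, X4 at 0, X5 at 0, X6 at 0, X8 at 0; solve each RREF row for its pivot's exponent:
  r0: exp(X1) + (-2)·1 = 0 ⇒ exp(X1) = 2
  r1: exp(X3) + (1)·1 = 0 ⇒ exp(X3) = -1
Π_5 = X1^2 · X3^-1 · X7

["2", "0", "-1", "0", "0", "0", "1", "0"]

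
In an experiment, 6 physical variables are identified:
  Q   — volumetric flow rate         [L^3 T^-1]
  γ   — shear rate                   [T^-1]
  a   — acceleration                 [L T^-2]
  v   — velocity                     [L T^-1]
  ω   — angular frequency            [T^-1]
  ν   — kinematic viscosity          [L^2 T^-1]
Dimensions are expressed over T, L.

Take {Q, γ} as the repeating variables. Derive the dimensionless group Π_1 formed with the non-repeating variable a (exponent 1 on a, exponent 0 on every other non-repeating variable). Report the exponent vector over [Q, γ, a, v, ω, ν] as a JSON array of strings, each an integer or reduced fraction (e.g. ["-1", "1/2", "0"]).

["-1/3", "-5/3", "1", "0", "0", "0"]

Write exponents as rows T,L / cols Q,γ,a,v,ω,ν:
  T: [-1 -1 -2 -1 -1 -1]
  L: [ 3  0  1  1  0  2]
RREF → pivots at {Q,γ} ⇒ r = 2
Repeat: Q,γ; free: a,v,ω,ν
RREF:
  r0: [   1    0  1/3  1/3    0  2/3]
  r1: [   0    1  5/3  2/3    1  1/3]
Fix exponent of a at 1, v at 0, ω at 0, ν at 0; solve each RREF row for its pivot's exponent:
  r0: exp(Q) + (1/3)·1 = 0 ⇒ exp(Q) = -1/3
  r1: exp(γ) + (5/3)·1 = 0 ⇒ exp(γ) = -5/3
Π_1 = Q^(-1/3) · γ^(-5/3) · a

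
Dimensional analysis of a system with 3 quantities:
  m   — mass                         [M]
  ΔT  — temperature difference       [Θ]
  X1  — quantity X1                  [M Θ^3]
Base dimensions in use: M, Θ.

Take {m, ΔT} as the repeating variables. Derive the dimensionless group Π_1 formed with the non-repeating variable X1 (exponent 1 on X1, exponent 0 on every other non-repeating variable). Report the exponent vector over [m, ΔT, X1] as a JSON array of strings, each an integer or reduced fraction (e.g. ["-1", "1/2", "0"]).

["-1", "-3", "1"]

Exponent matrix [M,Θ] × [m,ΔT,X1]:
  M: [ 1  0  1]
  Θ: [ 0  1  3]
RREF → pivots at {m,ΔT} ⇒ r = 2
Pivot set = {m,ΔT}, free = {X1}
RREF:
  r0: [   1    0    1]
  r1: [   0    1    3]
Fix exponent of X1 at 1; solve each RREF row for its pivot's exponent:
  r0: exp(m) + (1)·1 = 0 ⇒ exp(m) = -1
  r1: exp(ΔT) + (3)·1 = 0 ⇒ exp(ΔT) = -3
Π_1 = m^-1 · ΔT^-3 · X1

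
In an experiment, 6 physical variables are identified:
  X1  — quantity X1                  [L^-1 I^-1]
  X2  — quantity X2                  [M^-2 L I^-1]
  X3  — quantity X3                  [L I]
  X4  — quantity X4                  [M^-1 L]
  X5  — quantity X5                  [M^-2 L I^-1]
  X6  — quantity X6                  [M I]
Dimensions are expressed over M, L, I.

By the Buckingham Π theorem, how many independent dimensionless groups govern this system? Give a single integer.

Exponent matrix [M,L,I] × [X1,X2,X3,X4,X5,X6]:
  M: [ 0 -2  0 -1 -2  1]
  L: [-1  1  1  1  1  0]
  I: [-1 -1  1  0 -1  1]
Row reduction gives pivot columns X1,X2; rank = 2
6 vars − rank 2 = 4 Π groups

4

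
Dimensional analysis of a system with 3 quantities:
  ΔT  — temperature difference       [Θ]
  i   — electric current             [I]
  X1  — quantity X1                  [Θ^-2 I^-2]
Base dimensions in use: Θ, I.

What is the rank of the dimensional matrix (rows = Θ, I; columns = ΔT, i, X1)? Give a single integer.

2

Dimensional matrix (Θ×I by ΔT×i×X1):
  Θ: [ 1  0 -2]
  I: [ 0  1 -2]
Row reduction gives pivot columns ΔT,i; rank = 2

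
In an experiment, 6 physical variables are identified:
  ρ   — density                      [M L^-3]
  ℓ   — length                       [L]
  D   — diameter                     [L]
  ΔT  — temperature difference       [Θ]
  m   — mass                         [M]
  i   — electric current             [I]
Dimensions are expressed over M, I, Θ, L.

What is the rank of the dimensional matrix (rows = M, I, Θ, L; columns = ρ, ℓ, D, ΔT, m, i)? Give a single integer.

Dimensional matrix (M×I×Θ×L by ρ×ℓ×D×ΔT×m×i):
  M: [ 1  0  0  0  1  0]
  I: [ 0  0  0  0  0  1]
  Θ: [ 0  0  0  1  0  0]
  L: [-3  1  1  0  0  0]
Row reduction gives pivot columns ρ,ℓ,ΔT,i; rank = 4

4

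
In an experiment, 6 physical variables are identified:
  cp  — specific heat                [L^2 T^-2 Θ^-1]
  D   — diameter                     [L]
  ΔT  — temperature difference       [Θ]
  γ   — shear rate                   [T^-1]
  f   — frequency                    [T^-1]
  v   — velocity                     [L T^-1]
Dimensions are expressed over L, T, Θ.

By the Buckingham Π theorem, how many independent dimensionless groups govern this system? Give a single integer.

3

Exponent matrix [L,T,Θ] × [cp,D,ΔT,γ,f,v]:
  L: [ 2  1  0  0  0  1]
  T: [-2  0  0 -1 -1 -1]
  Θ: [-1  0  1  0  0  0]
Echelon form has 3 nonzero rows (pivots: cp,D,ΔT)
Π count = n − r = 6 − 3 = 3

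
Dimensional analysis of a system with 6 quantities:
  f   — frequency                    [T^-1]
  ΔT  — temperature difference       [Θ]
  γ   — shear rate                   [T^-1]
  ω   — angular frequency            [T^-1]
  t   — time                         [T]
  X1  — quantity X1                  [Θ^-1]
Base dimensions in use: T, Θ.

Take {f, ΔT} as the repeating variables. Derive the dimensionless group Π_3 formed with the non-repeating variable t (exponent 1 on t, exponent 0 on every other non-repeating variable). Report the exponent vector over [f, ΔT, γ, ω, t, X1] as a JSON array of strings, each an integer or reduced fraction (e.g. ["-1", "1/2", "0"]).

["1", "0", "0", "0", "1", "0"]

Dimensional matrix (T×Θ by f×ΔT×γ×ω×t×X1):
  T: [-1  0 -1 -1  1  0]
  Θ: [ 0  1  0  0  0 -1]
Echelon form has 2 nonzero rows (pivots: f,ΔT)
Pivot set = {f,ΔT}, free = {γ,ω,t,X1}
RREF:
  r0: [   1    0    1    1   -1    0]
  r1: [   0    1    0    0    0   -1]
Fix exponent of t at 1, γ at 0, ω at 0, X1 at 0; solve each RREF row for its pivot's exponent:
  r0: exp(f) + (-1)·1 = 0 ⇒ exp(f) = 1
  r1: exp(ΔT) + (0)·1 = 0 ⇒ exp(ΔT) = 0
Π_3 = f · t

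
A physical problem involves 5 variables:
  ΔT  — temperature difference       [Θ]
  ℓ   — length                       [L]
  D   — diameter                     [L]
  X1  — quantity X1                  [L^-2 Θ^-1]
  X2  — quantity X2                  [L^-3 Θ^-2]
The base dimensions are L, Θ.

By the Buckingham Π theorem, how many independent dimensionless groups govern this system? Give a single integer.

3

Exponent matrix [L,Θ] × [ΔT,ℓ,D,X1,X2]:
  L: [ 0  1  1 -2 -3]
  Θ: [ 1  0  0 -1 -2]
RREF → pivots at {ΔT,ℓ} ⇒ r = 2
5 vars − rank 2 = 3 Π groups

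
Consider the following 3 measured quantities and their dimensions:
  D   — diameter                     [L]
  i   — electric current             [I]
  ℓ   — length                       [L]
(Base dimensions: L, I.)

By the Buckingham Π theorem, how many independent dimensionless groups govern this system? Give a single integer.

1

Exponent matrix [L,I] × [D,i,ℓ]:
  L: [ 1  0  1]
  I: [ 0  1  0]
Row reduction gives pivot columns D,i; rank = 2
Π count = n − r = 3 − 2 = 1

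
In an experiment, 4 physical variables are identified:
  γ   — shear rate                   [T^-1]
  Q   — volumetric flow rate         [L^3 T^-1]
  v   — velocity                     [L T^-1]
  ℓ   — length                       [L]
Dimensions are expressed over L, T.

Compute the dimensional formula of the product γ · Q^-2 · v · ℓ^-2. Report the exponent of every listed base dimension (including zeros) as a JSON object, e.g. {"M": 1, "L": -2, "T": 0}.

{"L": -7, "T": 0}

Exponent matrix [L,T] × [γ,Q,v,ℓ]:
  L: [ 0  3  1  1]
  T: [-1 -1 -1  0]
  [L]: (1)·0+(-2)·3+(1)·1+(-2)·1 = -7
  [T]: (1)·-1+(-2)·-1+(1)·-1+(-2)·0 = 0
⇒ L^-7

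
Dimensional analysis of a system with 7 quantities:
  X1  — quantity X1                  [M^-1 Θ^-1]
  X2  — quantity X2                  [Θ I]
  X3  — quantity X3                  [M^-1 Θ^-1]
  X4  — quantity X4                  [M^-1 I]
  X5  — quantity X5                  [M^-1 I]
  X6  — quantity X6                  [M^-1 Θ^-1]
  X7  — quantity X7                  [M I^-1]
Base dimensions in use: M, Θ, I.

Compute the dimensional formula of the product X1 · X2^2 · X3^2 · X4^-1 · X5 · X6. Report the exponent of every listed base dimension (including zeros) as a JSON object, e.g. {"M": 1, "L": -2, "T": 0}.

Write exponents as rows M,Θ,I / cols X1,X2,X3,X4,X5,X6,X7:
  M: [-1  0 -1 -1 -1 -1  1]
  Θ: [-1  1 -1  0  0 -1  0]
  I: [ 0  1  0  1  1  0 -1]
  [M]: (1)·-1+(2)·0+(2)·-1+(-1)·-1+(1)·-1+(1)·-1 = -4
  [Θ]: (1)·-1+(2)·1+(2)·-1+(-1)·0+(1)·0+(1)·-1 = -2
  [I]: (1)·0+(2)·1+(2)·0+(-1)·1+(1)·1+(1)·0 = 2
⇒ M^-4 Θ^-2 I^2

{"M": -4, "Θ": -2, "I": 2}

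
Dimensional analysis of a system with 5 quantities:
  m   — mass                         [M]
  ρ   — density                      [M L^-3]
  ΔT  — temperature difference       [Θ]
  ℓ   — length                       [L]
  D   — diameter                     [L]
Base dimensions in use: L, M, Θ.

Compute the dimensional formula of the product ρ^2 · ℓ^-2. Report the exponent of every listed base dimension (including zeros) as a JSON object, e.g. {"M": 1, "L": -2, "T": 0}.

{"L": -8, "M": 2, "Θ": 0}

Exponent matrix [L,M,Θ] × [m,ρ,ΔT,ℓ,D]:
  L: [ 0 -3  0  1  1]
  M: [ 1  1  0  0  0]
  Θ: [ 0  0  1  0  0]
  [L]: (2)·-3+(-2)·1 = -8
  [M]: (2)·1+(-2)·0 = 2
  [Θ]: (2)·0+(-2)·0 = 0
⇒ L^-8 M^2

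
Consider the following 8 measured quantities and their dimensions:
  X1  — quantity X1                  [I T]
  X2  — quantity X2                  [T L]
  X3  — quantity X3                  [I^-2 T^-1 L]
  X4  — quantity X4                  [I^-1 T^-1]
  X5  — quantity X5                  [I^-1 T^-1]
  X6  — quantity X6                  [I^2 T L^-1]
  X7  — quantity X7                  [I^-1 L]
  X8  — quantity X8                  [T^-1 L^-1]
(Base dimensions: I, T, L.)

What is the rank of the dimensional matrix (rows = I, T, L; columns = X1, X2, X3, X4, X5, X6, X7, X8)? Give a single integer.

2

Exponent matrix [I,T,L] × [X1,X2,X3,X4,X5,X6,X7,X8]:
  I: [ 1  0 -2 -1 -1  2 -1  0]
  T: [ 1  1 -1 -1 -1  1  0 -1]
  L: [ 0  1  1  0  0 -1  1 -1]
RREF → pivots at {X1,X2} ⇒ r = 2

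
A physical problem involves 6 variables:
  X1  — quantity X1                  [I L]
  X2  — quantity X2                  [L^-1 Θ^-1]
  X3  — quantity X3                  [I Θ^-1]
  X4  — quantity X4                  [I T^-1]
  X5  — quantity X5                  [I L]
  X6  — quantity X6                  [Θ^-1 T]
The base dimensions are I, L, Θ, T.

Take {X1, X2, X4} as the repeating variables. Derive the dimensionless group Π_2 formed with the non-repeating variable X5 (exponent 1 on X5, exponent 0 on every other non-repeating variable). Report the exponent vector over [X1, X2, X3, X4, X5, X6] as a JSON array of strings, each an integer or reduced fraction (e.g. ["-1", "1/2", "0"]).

Write exponents as rows I,L,Θ,T / cols X1,X2,X3,X4,X5,X6:
  I: [ 1  0  1  1  1  0]
  L: [ 1 -1  0  0  1  0]
  Θ: [ 0 -1 -1  0  0 -1]
  T: [ 0  0  0 -1  0  1]
RREF → pivots at {X1,X2,X4} ⇒ r = 3
Pivot set = {X1,X2,X4}, free = {X3,X5,X6}
RREF:
  r0: [   1    0    1    0    1    1]
  r1: [   0    1    1    0    0    1]
  r2: [   0    0    0    1    0   -1]
  r3: [   0    0    0    0    0    0]
Fix exponent of X5 at 1, X3 at 0, X6 at 0; solve each RREF row for its pivot's exponent:
  r0: exp(X1) + (1)·1 = 0 ⇒ exp(X1) = -1
  r1: exp(X2) + (0)·1 = 0 ⇒ exp(X2) = 0
  r2: exp(X4) + (0)·1 = 0 ⇒ exp(X4) = 0
Π_2 = X1^-1 · X5

["-1", "0", "0", "0", "1", "0"]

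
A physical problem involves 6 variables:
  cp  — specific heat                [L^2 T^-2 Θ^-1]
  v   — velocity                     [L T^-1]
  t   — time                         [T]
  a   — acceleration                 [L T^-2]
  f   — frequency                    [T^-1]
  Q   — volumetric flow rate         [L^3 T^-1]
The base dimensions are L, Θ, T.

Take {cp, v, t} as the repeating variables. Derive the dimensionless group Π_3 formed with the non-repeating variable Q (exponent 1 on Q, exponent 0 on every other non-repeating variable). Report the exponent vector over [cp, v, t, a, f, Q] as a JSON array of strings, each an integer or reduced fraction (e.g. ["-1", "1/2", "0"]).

Exponent matrix [L,Θ,T] × [cp,v,t,a,f,Q]:
  L: [ 2  1  0  1  0  3]
  Θ: [-1  0  0  0  0  0]
  T: [-2 -1  1 -2 -1 -1]
RREF → pivots at {cp,v,t} ⇒ r = 3
Repeat: cp,v,t; free: a,f,Q
RREF:
  r0: [   1    0    0    0    0    0]
  r1: [   0    1    0    1    0    3]
  r2: [   0    0    1   -1   -1    2]
Fix exponent of Q at 1, a at 0, f at 0; solve each RREF row for its pivot's exponent:
  r0: exp(cp) + (0)·1 = 0 ⇒ exp(cp) = 0
  r1: exp(v) + (3)·1 = 0 ⇒ exp(v) = -3
  r2: exp(t) + (2)·1 = 0 ⇒ exp(t) = -2
Π_3 = v^-3 · t^-2 · Q

["0", "-3", "-2", "0", "0", "1"]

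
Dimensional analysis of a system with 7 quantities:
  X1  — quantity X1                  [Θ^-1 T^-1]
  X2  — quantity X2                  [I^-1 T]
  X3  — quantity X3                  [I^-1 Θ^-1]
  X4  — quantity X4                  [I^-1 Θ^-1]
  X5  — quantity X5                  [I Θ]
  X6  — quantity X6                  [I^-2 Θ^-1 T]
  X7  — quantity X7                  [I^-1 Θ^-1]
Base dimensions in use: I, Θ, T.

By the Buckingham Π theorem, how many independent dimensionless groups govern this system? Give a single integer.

5

Dimensional matrix (I×Θ×T by X1×X2×X3×X4×X5×X6×X7):
  I: [ 0 -1 -1 -1  1 -2 -1]
  Θ: [-1  0 -1 -1  1 -1 -1]
  T: [-1  1  0  0  0  1  0]
Echelon form has 2 nonzero rows (pivots: X1,X2)
n=7, r=2 ⇒ 5 dimensionless groups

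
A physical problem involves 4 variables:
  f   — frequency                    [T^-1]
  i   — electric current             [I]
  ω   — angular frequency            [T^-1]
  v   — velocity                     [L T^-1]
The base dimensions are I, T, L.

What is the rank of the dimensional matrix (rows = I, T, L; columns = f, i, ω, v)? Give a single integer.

Exponent matrix [I,T,L] × [f,i,ω,v]:
  I: [ 0  1  0  0]
  T: [-1  0 -1 -1]
  L: [ 0  0  0  1]
RREF → pivots at {f,i,v} ⇒ r = 3

3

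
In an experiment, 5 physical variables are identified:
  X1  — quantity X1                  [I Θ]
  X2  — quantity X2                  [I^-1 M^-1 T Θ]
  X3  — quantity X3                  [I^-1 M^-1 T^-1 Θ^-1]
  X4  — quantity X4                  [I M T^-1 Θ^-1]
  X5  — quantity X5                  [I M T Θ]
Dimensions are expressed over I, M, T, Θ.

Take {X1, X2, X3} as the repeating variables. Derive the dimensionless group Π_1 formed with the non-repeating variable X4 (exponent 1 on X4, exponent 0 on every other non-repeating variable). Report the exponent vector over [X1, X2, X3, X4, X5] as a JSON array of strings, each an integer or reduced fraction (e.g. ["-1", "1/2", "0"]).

Dimensional matrix (I×M×T×Θ by X1×X2×X3×X4×X5):
  I: [ 1 -1 -1  1  1]
  M: [ 0 -1 -1  1  1]
  T: [ 0  1 -1 -1  1]
  Θ: [ 1  1 -1 -1  1]
Row reduction gives pivot columns X1,X2,X3; rank = 3
Repeat: X1,X2,X3; free: X4,X5
RREF:
  r0: [   1    0    0    0    0]
  r1: [   0    1    0   -1    0]
  r2: [   0    0    1    0   -1]
  r3: [   0    0    0    0    0]
Fix exponent of X4 at 1, X5 at 0; solve each RREF row for its pivot's exponent:
  r0: exp(X1) + (0)·1 = 0 ⇒ exp(X1) = 0
  r1: exp(X2) + (-1)·1 = 0 ⇒ exp(X2) = 1
  r2: exp(X3) + (0)·1 = 0 ⇒ exp(X3) = 0
Π_1 = X2 · X4

["0", "1", "0", "1", "0"]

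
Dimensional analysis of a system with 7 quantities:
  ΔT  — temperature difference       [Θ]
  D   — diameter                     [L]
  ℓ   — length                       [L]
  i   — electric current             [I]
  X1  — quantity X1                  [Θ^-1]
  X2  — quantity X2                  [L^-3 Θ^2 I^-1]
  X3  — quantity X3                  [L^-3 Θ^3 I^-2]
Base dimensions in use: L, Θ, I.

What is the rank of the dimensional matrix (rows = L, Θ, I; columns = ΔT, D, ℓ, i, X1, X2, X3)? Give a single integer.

Write exponents as rows L,Θ,I / cols ΔT,D,ℓ,i,X1,X2,X3:
  L: [ 0  1  1  0  0 -3 -3]
  Θ: [ 1  0  0  0 -1  2  3]
  I: [ 0  0  0  1  0 -1 -2]
RREF → pivots at {ΔT,D,i} ⇒ r = 3

3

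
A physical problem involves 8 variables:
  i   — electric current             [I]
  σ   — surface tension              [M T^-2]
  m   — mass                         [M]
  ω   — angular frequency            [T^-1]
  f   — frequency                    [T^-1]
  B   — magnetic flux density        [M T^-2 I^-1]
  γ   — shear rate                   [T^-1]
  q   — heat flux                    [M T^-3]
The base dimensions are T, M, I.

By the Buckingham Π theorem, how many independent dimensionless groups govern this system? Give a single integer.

Dimensional matrix (T×M×I by i×σ×m×ω×f×B×γ×q):
  T: [ 0 -2  0 -1 -1 -2 -1 -3]
  M: [ 0  1  1  0  0  1  0  1]
  I: [ 1  0  0  0  0 -1  0  0]
RREF → pivots at {i,σ,m} ⇒ r = 3
8 vars − rank 3 = 5 Π groups

5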